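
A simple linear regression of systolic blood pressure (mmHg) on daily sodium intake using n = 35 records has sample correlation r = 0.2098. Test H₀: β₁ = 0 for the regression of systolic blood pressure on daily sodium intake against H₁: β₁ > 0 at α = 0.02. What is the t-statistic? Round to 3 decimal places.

t = 1.233

t = r·√(n − 2)/√(1 − r²) = 0.2098·√33/√0.955984 = 1.233.
df = n − 2 = 33.
One-sided p ≈ 0.1132, which is ≥ 0.02, so fail to reject H₀.
The data do not give significant evidence of a linear association between daily sodium intake and systolic blood pressure.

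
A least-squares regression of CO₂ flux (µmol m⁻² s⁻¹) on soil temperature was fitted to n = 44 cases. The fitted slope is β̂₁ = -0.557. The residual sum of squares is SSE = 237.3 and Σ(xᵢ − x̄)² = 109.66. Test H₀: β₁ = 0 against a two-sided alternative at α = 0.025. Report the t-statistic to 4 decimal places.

MSE = SSE/(n − 2) = 237.3/42 = 5.65.
SE(β̂₁) = √(MSE/Sₓₓ) = √(5.65/109.66) = 0.226987.
t = -0.557 / 0.226987 = -2.4539.
df = n − 2 = 42.
Two-sided p ≈ 0.0184, which is < 0.025, so reject H₀.
There is evidence that soil temperature is associated with CO₂ flux.

t = -2.4539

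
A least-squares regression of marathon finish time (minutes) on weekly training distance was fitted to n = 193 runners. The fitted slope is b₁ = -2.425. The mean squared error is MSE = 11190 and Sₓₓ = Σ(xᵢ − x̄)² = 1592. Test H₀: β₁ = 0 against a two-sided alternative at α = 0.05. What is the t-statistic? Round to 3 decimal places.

SE(b₁) = √(MSE/Sₓₓ) = √(11190/1592) = 2.65121.
t = -2.425 / 2.65121 = -0.915.
df = n − 2 = 191.
Two-sided p ≈ 0.3615, which is ≥ 0.05, so fail to reject H₀.
The data do not give significant evidence of an association between weekly training distance and marathon finish time.

t = -0.915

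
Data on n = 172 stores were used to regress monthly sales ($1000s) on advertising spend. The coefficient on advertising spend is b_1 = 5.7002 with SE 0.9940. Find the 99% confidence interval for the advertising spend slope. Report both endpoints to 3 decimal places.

df = n − 2 = 172 − 2 = 170.
t* = t_{0.005, 170} = 2.605058.
Margin = t* × SE = 2.605058 × 0.9940 = 2.58943.
CI: 5.7002 ± 2.58943 → (3.111, 8.290).
With 99% confidence, each one-unit increase in advertising spend is associated with a change of between 3.111 and 8.290 $1000s in monthly sales.

(3.111, 8.290)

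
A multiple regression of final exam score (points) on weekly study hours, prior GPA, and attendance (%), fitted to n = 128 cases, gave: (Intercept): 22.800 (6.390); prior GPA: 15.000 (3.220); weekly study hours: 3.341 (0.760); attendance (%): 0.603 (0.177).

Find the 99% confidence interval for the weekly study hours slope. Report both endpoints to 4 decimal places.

Read off: b = 3.341, SE = 0.760 for weekly study hours.
df = n − k − 1 = 128 − 3 − 1 = 124.
t* = t_{0.005, 124} = 2.61606.
Margin = t* × SE = 2.61606 × 0.760 = 1.988206.
CI: 3.341 ± 1.988206 → (1.3528, 5.3292).

(1.3528, 5.3292)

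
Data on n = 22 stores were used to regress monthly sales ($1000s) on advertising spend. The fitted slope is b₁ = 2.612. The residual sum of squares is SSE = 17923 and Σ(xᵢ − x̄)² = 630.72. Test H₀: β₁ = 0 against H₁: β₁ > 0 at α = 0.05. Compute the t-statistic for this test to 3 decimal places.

t = 2.191

MSE = SSE/(n − 2) = 17923/20 = 896.15.
SE(b₁) = √(MSE/Sₓₓ) = √(896.15/630.72) = 1.19199.
t = 2.612 / 1.19199 = 2.191.
df = n − 2 = 20.
One-sided p ≈ 0.0202, which is < 0.05, so reject H₀.
There is evidence that the true slope on advertising spend is positive.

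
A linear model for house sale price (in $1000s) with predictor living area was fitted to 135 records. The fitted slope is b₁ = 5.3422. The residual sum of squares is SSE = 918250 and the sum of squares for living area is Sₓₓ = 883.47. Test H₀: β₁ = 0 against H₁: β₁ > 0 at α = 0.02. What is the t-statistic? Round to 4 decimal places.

MSE = SSE/(n − 2) = 918250/133 = 6904.14.
SE(b₁) = √(MSE/Sₓₓ) = √(6904.14/883.47) = 2.7955.
t = 5.3422 / 2.7955 = 1.9110.
df = n − 2 = 133.
One-sided p ≈ 0.0291, which is ≥ 0.02, so fail to reject H₀.
The data do not give significant evidence that the true slope on living area is positive.

t = 1.9110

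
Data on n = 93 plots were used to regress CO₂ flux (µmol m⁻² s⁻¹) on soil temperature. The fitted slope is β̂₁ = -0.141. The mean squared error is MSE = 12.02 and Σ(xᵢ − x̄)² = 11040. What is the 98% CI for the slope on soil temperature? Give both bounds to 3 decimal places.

SE(β̂₁) = √(MSE/Sₓₓ) = √(12.02/11040) = 0.0329965.
df = n − 2 = 91.
t* = t_{0.01, 91} = 2.368026.
Margin = t* × SE = 2.368026 × 0.0329965 = 0.07814.
CI: -0.141 ± 0.07814 → (-0.219, -0.063).
With 98% confidence, each one-unit increase in soil temperature is associated with a change of between -0.219 and -0.063 µmol m⁻² s⁻¹ in CO₂ flux.

(-0.219, -0.063)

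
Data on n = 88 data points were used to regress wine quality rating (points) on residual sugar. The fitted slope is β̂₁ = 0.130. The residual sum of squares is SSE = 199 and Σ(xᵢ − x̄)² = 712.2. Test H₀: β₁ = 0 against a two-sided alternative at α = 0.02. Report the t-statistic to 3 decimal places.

t = 2.281

MSE = SSE/(n − 2) = 199/86 = 2.31395.
SE(β̂₁) = √(MSE/Sₓₓ) = √(2.31395/712.2) = 0.0570002.
t = 0.130 / 0.0570002 = 2.281.
df = n − 2 = 86.
Two-sided p ≈ 0.0250, which is ≥ 0.02, so fail to reject H₀.
The data do not give significant evidence of an association between residual sugar and wine quality rating.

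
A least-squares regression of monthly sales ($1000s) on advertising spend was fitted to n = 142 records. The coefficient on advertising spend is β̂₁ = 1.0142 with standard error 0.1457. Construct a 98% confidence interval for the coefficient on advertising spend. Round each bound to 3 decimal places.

(0.671, 1.357)

df = n − 2 = 142 − 2 = 140.
t* = t_{0.01, 140} = 2.353278.
Margin = t* × SE = 2.353278 × 0.1457 = 0.34287.
CI: 1.0142 ± 0.34287 → (0.671, 1.357).
With 98% confidence, each one-unit increase in advertising spend is associated with a change of between 0.671 and 1.357 $1000s in monthly sales.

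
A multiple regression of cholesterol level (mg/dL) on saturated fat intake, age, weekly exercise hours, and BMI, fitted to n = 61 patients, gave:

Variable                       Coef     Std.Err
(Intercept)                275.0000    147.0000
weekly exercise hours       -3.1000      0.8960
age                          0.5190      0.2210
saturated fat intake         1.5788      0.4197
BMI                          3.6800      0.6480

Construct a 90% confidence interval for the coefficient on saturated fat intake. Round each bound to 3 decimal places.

Read off: b = 1.5788, SE = 0.4197 for saturated fat intake.
df = n − k − 1 = 61 − 4 − 1 = 56.
t* = t_{0.05, 56} = 1.672522.
Margin = t* × SE = 1.672522 × 0.4197 = 0.70196.
CI: 1.5788 ± 0.70196 → (0.877, 2.281).

(0.877, 2.281)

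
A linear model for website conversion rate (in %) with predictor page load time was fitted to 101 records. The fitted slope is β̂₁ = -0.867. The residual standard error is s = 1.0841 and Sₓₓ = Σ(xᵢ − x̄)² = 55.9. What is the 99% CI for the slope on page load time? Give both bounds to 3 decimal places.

SE(β̂₁) = s/√Sₓₓ = 1.0841/√55.9 = 0.144998.
df = n − 2 = 99.
t* = t_{0.005, 99} = 2.626405.
Margin = t* × SE = 2.626405 × 0.144998 = 0.38082.
CI: -0.867 ± 0.38082 → (-1.248, -0.486).
With 99% confidence, each one-unit increase in page load time is associated with a change of between -1.248 and -0.486 % in website conversion rate.

(-1.248, -0.486)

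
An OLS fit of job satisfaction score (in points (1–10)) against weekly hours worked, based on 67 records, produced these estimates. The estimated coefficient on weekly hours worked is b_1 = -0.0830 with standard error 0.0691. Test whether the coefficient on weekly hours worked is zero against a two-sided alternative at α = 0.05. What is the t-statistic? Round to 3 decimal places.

H₀: β₁ = 0 vs H₁: β₁ ≠ 0.
t = (b_1 − β₁⁰)/SE = -0.0830 / 0.0691 = -1.201.
df = n − 2 = 67 − 2 = 65.
Two-sided p ≈ 0.2340, which is ≥ 0.05, so fail to reject H₀.
The data do not give significant evidence of an association between weekly hours worked and job satisfaction score.

t = -1.201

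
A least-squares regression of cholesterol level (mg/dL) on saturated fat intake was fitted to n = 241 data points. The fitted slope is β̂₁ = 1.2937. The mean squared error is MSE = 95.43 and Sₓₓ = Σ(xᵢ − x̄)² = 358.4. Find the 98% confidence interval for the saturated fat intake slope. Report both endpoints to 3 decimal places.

SE(β̂₁) = √(MSE/Sₓₓ) = √(95.43/358.4) = 0.51601.
df = n − 2 = 239.
t* = t_{0.01, 239} = 2.342051.
Margin = t* × SE = 2.342051 × 0.51601 = 1.20852.
CI: 1.2937 ± 1.20852 → (0.085, 2.502).
With 98% confidence, each one-unit increase in saturated fat intake is associated with a change of between 0.085 and 2.502 mg/dL in cholesterol level.

(0.085, 2.502)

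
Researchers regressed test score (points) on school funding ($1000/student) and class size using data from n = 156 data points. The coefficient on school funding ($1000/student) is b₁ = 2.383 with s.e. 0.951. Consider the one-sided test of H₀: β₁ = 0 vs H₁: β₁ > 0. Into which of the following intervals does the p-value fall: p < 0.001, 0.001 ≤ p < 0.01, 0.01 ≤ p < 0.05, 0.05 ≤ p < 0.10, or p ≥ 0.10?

t = 2.383 / 0.951 = 2.506.
df = n − k − 1 = 156 − 2 − 1 = 153.
One-sided p = P(T_{153} > t) ≈ 0.0066.
So 0.001 ≤ p < 0.01.

0.001 ≤ p < 0.01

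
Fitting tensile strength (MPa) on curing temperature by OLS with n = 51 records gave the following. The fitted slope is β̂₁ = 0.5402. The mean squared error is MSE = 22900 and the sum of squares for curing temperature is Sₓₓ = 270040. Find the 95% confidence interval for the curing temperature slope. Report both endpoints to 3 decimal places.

(-0.045, 1.125)

SE(β̂₁) = √(MSE/Sₓₓ) = √(22900/270040) = 0.291208.
df = n − 2 = 49.
t* = t_{0.025, 49} = 2.009575.
Margin = t* × SE = 2.009575 × 0.291208 = 0.58520.
CI: 0.5402 ± 0.58520 → (-0.045, 1.125).
With 95% confidence, each one-unit increase in curing temperature is associated with a change of between -0.045 and 1.125 MPa in tensile strength.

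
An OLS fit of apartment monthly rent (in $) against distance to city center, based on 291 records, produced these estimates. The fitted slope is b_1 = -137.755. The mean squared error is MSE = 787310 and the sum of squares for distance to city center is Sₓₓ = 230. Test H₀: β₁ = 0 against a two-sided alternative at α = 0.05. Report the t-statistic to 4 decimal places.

SE(b_1) = √(MSE/Sₓₓ) = √(787310/230) = 58.5072.
t = -137.755 / 58.5072 = -2.3545.
df = n − 2 = 289.
Two-sided p ≈ 0.0192, which is < 0.05, so reject H₀.
There is evidence that distance to city center is associated with apartment monthly rent.

t = -2.3545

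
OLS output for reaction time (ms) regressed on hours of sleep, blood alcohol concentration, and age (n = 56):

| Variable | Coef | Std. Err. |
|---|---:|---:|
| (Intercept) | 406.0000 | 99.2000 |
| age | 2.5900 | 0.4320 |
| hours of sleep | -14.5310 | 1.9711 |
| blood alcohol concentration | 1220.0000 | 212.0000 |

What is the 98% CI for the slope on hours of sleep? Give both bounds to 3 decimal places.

(-19.262, -9.800)

Read off: b = -14.5310, SE = 1.9711 for hours of sleep.
df = n − k − 1 = 56 − 3 − 1 = 52.
t* = t_{0.01, 52} = 2.400225.
Margin = t* × SE = 2.400225 × 1.9711 = 4.73108.
CI: -14.5310 ± 4.73108 → (-19.262, -9.800).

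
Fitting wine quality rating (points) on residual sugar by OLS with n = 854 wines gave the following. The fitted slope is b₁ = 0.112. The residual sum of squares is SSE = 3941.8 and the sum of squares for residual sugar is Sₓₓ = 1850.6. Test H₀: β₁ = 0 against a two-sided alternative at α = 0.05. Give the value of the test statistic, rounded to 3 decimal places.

t = 2.240

MSE = SSE/(n − 2) = 3941.8/852 = 4.62653.
SE(b₁) = √(MSE/Sₓₓ) = √(4.62653/1850.6) = 0.0500001.
t = 0.112 / 0.0500001 = 2.240.
df = n − 2 = 852.
Two-sided p ≈ 0.0253, which is < 0.05, so reject H₀.
There is evidence that residual sugar is associated with wine quality rating.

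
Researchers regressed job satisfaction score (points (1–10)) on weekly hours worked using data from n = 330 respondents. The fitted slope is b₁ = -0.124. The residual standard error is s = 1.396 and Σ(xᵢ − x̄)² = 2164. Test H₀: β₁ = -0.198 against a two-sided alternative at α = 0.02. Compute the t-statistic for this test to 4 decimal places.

t = 2.4659

SE(b₁) = s/√Sₓₓ = 1.396/√2164 = 0.0300094.
t = (-0.124 − (-0.198)) / 0.0300094 = 2.4659.
df = n − 2 = 328.
Two-sided p ≈ 0.0142, which is < 0.02, so reject H₀.
There is evidence that the true slope on weekly hours worked differs from -0.198 points (1–10) per unit.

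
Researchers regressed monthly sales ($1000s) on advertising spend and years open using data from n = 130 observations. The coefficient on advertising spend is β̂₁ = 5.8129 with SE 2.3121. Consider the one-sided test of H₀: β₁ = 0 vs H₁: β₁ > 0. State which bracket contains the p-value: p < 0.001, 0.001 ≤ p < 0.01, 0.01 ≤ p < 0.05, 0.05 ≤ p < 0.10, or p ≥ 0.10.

t = 5.8129 / 2.3121 = 2.514.
df = n − k − 1 = 130 − 2 − 1 = 127.
One-sided p = P(T_{127} > t) ≈ 0.0066.
So 0.001 ≤ p < 0.01.

0.001 ≤ p < 0.01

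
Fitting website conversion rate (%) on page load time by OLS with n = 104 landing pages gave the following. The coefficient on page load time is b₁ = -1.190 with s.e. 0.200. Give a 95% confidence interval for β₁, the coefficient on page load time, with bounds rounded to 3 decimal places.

df = n − 2 = 104 − 2 = 102.
t* = t_{0.025, 102} = 1.983495.
Margin = t* × SE = 1.983495 × 0.200 = 0.39670.
CI: -1.190 ± 0.39670 → (-1.587, -0.793).
With 95% confidence, each one-unit increase in page load time is associated with a change of between -1.587 and -0.793 % in website conversion rate.

(-1.587, -0.793)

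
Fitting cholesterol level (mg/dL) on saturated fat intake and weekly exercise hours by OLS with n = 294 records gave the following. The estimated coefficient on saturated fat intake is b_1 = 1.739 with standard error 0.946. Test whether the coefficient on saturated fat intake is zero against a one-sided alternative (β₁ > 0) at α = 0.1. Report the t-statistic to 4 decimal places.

t = 1.8383

H₀: β₁ = 0 vs H₁: β₁ > 0.
t = (b_1 − β₁⁰)/SE = 1.739 / 0.946 = 1.8383.
df = n − k − 1 = 294 − 2 − 1 = 291.
One-sided p ≈ 0.0335, which is < 0.1, so reject H₀.
There is evidence that the true slope on saturated fat intake is positive, holding the other predictors fixed.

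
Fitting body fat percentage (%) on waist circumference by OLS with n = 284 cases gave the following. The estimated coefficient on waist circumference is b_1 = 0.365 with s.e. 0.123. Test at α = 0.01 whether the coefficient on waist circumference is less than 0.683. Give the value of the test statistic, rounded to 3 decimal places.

H₀: β₁ = 0.683 vs H₁: β₁ < 0.683.
t = (b_1 − β₁⁰)/SE = (0.365 − 0.683) / 0.123 = -2.585.
df = n − 2 = 284 − 2 = 282.
One-sided p ≈ 0.0051, which is < 0.01, so reject H₀.
There is evidence that the true slope on waist circumference is below 0.683 % per unit.

t = -2.585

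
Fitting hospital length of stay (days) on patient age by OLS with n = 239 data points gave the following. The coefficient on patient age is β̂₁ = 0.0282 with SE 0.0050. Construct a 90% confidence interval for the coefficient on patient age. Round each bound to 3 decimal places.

(0.020, 0.036)

df = n − 2 = 239 − 2 = 237.
t* = t_{0.05, 237} = 1.651308.
Margin = t* × SE = 1.651308 × 0.0050 = 0.00826.
CI: 0.0282 ± 0.00826 → (0.020, 0.036).
With 90% confidence, each one-unit increase in patient age is associated with a change of between 0.020 and 0.036 days in hospital length of stay.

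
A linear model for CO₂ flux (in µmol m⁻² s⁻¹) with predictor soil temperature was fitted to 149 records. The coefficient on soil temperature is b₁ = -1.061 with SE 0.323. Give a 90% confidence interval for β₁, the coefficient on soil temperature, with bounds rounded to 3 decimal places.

(-1.596, -0.526)

df = n − 2 = 149 − 2 = 147.
t* = t_{0.05, 147} = 1.655285.
Margin = t* × SE = 1.655285 × 0.323 = 0.53466.
CI: -1.061 ± 0.53466 → (-1.596, -0.526).
With 90% confidence, each one-unit increase in soil temperature is associated with a change of between -1.596 and -0.526 µmol m⁻² s⁻¹ in CO₂ flux.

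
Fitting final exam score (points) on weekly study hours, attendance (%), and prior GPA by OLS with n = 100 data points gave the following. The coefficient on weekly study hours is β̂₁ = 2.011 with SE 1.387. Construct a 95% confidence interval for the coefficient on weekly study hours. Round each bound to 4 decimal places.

(-0.7422, 4.7642)

df = n − k − 1 = 100 − 3 − 1 = 96.
t* = t_{0.025, 96} = 1.984984.
Margin = t* × SE = 1.984984 × 1.387 = 2.753173.
CI: 2.011 ± 2.753173 → (-0.7422, 4.7642).
With 95% confidence, each one-unit increase in weekly study hours is associated with a change of between -0.7422 and 4.7642 points in final exam score, holding the other predictors fixed.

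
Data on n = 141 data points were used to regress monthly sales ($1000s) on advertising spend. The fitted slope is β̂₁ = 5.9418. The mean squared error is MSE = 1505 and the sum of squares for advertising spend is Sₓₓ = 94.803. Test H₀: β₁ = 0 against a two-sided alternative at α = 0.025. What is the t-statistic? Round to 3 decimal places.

t = 1.491

SE(β̂₁) = √(MSE/Sₓₓ) = √(1505/94.803) = 3.98435.
t = 5.9418 / 3.98435 = 1.491.
df = n − 2 = 139.
Two-sided p ≈ 0.1382, which is ≥ 0.025, so fail to reject H₀.
The data do not give significant evidence of an association between advertising spend and monthly sales.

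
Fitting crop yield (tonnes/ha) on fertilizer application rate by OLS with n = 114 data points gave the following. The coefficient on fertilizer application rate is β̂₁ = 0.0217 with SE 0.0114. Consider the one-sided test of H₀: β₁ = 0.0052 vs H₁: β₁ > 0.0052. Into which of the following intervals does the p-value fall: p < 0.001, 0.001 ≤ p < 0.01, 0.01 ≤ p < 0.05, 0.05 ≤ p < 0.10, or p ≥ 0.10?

0.05 ≤ p < 0.10

t = (0.0217 − 0.0052) / 0.0114 = 1.447.
df = n − 2 = 114 − 2 = 112.
One-sided p = P(T_{112} > t) ≈ 0.0753.
So 0.05 ≤ p < 0.10.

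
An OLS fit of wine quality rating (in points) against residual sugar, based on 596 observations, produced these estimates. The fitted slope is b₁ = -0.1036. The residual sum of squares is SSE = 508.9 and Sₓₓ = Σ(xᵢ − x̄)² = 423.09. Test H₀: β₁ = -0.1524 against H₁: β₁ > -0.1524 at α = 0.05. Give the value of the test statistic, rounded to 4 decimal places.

t = 1.0845

MSE = SSE/(n − 2) = 508.9/594 = 0.856734.
SE(b₁) = √(MSE/Sₓₓ) = √(0.856734/423.09) = 0.0449994.
t = (-0.1036 − (-0.1524)) / 0.0449994 = 1.0845.
df = n − 2 = 594.
One-sided p ≈ 0.1393, which is ≥ 0.05, so fail to reject H₀.
The data do not give significant evidence that the true slope on residual sugar exceeds -0.1524 points per unit.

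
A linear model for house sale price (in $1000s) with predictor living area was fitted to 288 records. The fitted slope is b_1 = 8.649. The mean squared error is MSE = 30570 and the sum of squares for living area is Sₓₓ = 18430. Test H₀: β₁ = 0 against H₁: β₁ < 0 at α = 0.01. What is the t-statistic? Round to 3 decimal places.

t = 6.716

SE(b_1) = √(MSE/Sₓₓ) = √(30570/18430) = 1.28791.
t = 8.649 / 1.28791 = 6.716.
df = n − 2 = 286.
One-sided p ≈ 1.0000, which is ≥ 0.01, so fail to reject H₀.
The data do not give significant evidence that the true slope on living area is negative.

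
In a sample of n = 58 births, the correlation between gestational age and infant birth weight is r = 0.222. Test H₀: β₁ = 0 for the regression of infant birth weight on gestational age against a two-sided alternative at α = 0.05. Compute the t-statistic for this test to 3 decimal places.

t = 1.704

t = r·√(n − 2)/√(1 − r²) = 0.222·√56/√0.950716 = 1.704.
df = n − 2 = 56.
Two-sided p ≈ 0.0940, which is ≥ 0.05, so fail to reject H₀.
The data do not give significant evidence of a linear association between gestational age and infant birth weight.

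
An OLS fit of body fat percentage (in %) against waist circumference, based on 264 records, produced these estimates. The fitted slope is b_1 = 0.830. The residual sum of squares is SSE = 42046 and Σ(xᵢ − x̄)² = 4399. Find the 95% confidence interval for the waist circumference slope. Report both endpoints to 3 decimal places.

(0.454, 1.206)

MSE = SSE/(n − 2) = 42046/262 = 160.481.
SE(b_1) = √(MSE/Sₓₓ) = √(160.481/4399) = 0.191001.
df = n − 2 = 262.
t* = t_{0.025, 262} = 1.96906.
Margin = t* × SE = 1.96906 × 0.191001 = 0.37609.
CI: 0.830 ± 0.37609 → (0.454, 1.206).
With 95% confidence, each one-unit increase in waist circumference is associated with a change of between 0.454 and 1.206 % in body fat percentage.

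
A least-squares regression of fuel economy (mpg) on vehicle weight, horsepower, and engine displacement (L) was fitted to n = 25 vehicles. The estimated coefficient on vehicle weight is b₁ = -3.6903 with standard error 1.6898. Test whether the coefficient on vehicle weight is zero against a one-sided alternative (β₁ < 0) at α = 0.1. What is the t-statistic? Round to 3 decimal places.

H₀: β₁ = 0 vs H₁: β₁ < 0.
t = (b₁ − β₁⁰)/SE = -3.6903 / 1.6898 = -2.184.
df = n − k − 1 = 25 − 3 − 1 = 21.
One-sided p ≈ 0.0202, which is < 0.1, so reject H₀.
There is evidence that the true slope on vehicle weight is negative, holding the other predictors fixed.

t = -2.184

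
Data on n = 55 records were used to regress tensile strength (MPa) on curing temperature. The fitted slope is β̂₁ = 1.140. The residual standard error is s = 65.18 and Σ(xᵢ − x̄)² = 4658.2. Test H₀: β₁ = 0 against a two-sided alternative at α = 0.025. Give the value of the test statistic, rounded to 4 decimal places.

SE(β̂₁) = s/√Sₓₓ = 65.18/√4658.2 = 0.955004.
t = 1.140 / 0.955004 = 1.1937.
df = n − 2 = 53.
Two-sided p ≈ 0.2379, which is ≥ 0.025, so fail to reject H₀.
The data do not give significant evidence of an association between curing temperature and tensile strength.

t = 1.1937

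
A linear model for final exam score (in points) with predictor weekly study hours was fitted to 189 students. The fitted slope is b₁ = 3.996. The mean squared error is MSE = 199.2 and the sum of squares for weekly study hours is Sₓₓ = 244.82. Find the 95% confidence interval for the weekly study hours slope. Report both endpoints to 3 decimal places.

SE(b₁) = √(MSE/Sₓₓ) = √(199.2/244.82) = 0.90203.
df = n − 2 = 187.
t* = t_{0.025, 187} = 1.972731.
Margin = t* × SE = 1.972731 × 0.90203 = 1.77946.
CI: 3.996 ± 1.77946 → (2.217, 5.775).
With 95% confidence, each one-unit increase in weekly study hours is associated with a change of between 2.217 and 5.775 points in final exam score.

(2.217, 5.775)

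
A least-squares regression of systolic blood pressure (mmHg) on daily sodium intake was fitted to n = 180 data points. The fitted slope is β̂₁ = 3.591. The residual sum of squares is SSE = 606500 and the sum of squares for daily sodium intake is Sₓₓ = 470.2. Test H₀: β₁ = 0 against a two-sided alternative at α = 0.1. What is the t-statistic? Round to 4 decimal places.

t = 1.3340

MSE = SSE/(n − 2) = 606500/178 = 3407.3.
SE(β̂₁) = √(MSE/Sₓₓ) = √(3407.3/470.2) = 2.69193.
t = 3.591 / 2.69193 = 1.3340.
df = n − 2 = 178.
Two-sided p ≈ 0.1839, which is ≥ 0.1, so fail to reject H₀.
The data do not give significant evidence of an association between daily sodium intake and systolic blood pressure.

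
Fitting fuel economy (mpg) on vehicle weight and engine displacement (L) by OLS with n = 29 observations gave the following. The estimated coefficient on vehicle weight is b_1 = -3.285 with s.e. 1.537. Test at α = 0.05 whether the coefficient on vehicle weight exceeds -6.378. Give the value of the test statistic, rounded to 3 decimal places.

H₀: β₁ = -6.378 vs H₁: β₁ > -6.378.
t = (b_1 − β₁⁰)/SE = (-3.285 − (-6.378)) / 1.537 = 2.012.
df = n − k − 1 = 29 − 2 − 1 = 26.
One-sided p ≈ 0.0273, which is < 0.05, so reject H₀.
There is evidence that the true slope on vehicle weight exceeds -6.378 mpg per unit, holding the other predictors fixed.

t = 2.012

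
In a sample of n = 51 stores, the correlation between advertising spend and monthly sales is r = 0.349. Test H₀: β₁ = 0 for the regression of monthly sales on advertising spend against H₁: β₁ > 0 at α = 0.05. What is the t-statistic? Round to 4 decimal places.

t = 2.6069

t = r·√(n − 2)/√(1 − r²) = 0.349·√49/√0.878199 = 2.6069.
df = n − 2 = 49.
One-sided p ≈ 0.0060, which is < 0.05, so reject H₀.
There is evidence of a linear association between advertising spend and monthly sales.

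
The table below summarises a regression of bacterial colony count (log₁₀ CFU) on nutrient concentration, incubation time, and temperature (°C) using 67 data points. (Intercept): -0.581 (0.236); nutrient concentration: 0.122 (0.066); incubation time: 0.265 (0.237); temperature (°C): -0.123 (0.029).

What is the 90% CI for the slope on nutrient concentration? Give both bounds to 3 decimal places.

Read off: b = 0.122, SE = 0.066 for nutrient concentration.
df = n − k − 1 = 67 − 3 − 1 = 63.
t* = t_{0.05, 63} = 1.669402.
Margin = t* × SE = 1.669402 × 0.066 = 0.11018.
CI: 0.122 ± 0.11018 → (0.012, 0.232).

(0.012, 0.232)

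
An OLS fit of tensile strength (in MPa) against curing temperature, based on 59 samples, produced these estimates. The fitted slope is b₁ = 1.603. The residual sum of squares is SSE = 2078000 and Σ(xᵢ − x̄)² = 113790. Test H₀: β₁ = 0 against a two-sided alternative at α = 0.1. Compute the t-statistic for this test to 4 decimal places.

t = 2.8320

MSE = SSE/(n − 2) = 2078000/57 = 36456.1.
SE(b₁) = √(MSE/Sₓₓ) = √(36456.1/113790) = 0.566022.
t = 1.603 / 0.566022 = 2.8320.
df = n − 2 = 57.
Two-sided p ≈ 0.0064, which is < 0.1, so reject H₀.
There is evidence that curing temperature is associated with tensile strength.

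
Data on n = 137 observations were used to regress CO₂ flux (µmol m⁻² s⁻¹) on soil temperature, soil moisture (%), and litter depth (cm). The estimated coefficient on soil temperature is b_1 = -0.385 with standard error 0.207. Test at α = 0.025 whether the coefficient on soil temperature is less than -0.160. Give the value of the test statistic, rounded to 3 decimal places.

H₀: β₁ = -0.160 vs H₁: β₁ < -0.160.
t = (b_1 − β₁⁰)/SE = (-0.385 − (-0.160)) / 0.207 = -1.087.
df = n − k − 1 = 137 − 3 − 1 = 133.
One-sided p ≈ 0.1395, which is ≥ 0.025, so fail to reject H₀.
The data do not give significant evidence that the true slope on soil temperature is below -0.160 µmol m⁻² s⁻¹ per unit, holding the other predictors fixed.

t = -1.087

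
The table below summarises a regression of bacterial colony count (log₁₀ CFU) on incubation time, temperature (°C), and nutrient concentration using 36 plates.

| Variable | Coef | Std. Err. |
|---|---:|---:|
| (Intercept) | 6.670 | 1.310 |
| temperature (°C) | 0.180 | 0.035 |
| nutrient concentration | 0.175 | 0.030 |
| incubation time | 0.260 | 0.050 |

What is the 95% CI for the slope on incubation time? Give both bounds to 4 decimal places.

(0.1582, 0.3618)

Read off: b = 0.260, SE = 0.050 for incubation time.
df = n − k − 1 = 36 − 3 − 1 = 32.
t* = t_{0.025, 32} = 2.036933.
Margin = t* × SE = 2.036933 × 0.050 = 0.101847.
CI: 0.260 ± 0.101847 → (0.1582, 0.3618).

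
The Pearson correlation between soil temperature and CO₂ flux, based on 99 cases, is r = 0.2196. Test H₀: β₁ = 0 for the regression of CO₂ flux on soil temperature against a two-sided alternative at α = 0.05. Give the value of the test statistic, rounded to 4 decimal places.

t = 2.2169

t = r·√(n − 2)/√(1 − r²) = 0.2196·√97/√0.951776 = 2.2169.
df = n − 2 = 97.
Two-sided p ≈ 0.0290, which is < 0.05, so reject H₀.
There is evidence of a linear association between soil temperature and CO₂ flux.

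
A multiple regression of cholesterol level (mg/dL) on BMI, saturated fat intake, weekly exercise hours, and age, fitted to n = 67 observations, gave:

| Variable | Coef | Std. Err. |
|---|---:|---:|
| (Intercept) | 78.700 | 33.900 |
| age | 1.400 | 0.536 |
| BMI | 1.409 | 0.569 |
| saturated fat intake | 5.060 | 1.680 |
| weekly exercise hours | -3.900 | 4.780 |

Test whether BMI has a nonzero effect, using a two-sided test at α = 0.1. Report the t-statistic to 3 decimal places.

t = 2.476

Read off: b = 1.409, SE = 0.569 for BMI.
H₀: β₁ = 0 vs H₁: β₁ ≠ 0.
t = 1.409 / 0.569 = 2.476.
df = n − k − 1 = 67 − 4 − 1 = 62.
Two-sided p ≈ 0.0160, which is < 0.1, so reject H₀.
There is evidence that BMI is associated with cholesterol level, holding the other predictors fixed.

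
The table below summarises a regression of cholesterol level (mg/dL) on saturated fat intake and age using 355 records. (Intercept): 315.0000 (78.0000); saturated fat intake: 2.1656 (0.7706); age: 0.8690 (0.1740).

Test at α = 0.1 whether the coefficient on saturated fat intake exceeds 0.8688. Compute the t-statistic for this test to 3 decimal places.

Read off: b = 2.1656, SE = 0.7706 for saturated fat intake.
H₀: β₁ = 0.8688 vs H₁: β₁ > 0.8688.
t = (2.1656 − 0.8688) / 0.7706 = 1.683.
df = n − k − 1 = 355 − 2 − 1 = 352.
One-sided p ≈ 0.0466, which is < 0.1, so reject H₀.
There is evidence that the true slope on saturated fat intake exceeds 0.8688 mg/dL per unit, holding the other predictors fixed.

t = 1.683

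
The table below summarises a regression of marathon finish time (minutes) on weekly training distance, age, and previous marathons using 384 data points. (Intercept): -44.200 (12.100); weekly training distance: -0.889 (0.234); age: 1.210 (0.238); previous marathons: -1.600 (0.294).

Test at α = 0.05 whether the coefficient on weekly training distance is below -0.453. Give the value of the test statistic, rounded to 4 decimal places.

t = -1.8632

Read off: b = -0.889, SE = 0.234 for weekly training distance.
H₀: β₁ = -0.453 vs H₁: β₁ < -0.453.
t = (-0.889 − (-0.453)) / 0.234 = -1.8632.
df = n − k − 1 = 384 − 3 − 1 = 380.
One-sided p ≈ 0.0316, which is < 0.05, so reject H₀.
There is evidence that the true slope on weekly training distance is below -0.453 minutes per unit, holding the other predictors fixed.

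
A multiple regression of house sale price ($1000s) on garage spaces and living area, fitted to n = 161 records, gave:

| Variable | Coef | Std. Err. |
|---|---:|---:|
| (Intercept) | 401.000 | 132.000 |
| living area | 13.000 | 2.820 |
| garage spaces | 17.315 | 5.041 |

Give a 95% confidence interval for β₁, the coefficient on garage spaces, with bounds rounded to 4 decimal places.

(7.3586, 27.2714)

Read off: b = 17.315, SE = 5.041 for garage spaces.
df = n − k − 1 = 161 − 2 − 1 = 158.
t* = t_{0.025, 158} = 1.975092.
Margin = t* × SE = 1.975092 × 5.041 = 9.956439.
CI: 17.315 ± 9.956439 → (7.3586, 27.2714).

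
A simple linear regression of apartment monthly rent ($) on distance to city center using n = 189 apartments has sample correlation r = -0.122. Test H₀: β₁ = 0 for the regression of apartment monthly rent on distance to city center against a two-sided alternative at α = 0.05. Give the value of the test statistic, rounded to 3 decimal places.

t = r·√(n − 2)/√(1 − r²) = -0.122·√187/√0.985116 = -1.681.
df = n − 2 = 187.
Two-sided p ≈ 0.0945, which is ≥ 0.05, so fail to reject H₀.
The data do not give significant evidence of a linear association between distance to city center and apartment monthly rent.

t = -1.681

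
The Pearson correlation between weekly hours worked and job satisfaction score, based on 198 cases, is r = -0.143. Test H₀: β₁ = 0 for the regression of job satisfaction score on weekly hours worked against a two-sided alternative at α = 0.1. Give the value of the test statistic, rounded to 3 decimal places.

t = -2.023

t = r·√(n − 2)/√(1 − r²) = -0.143·√196/√0.979551 = -2.023.
df = n − 2 = 196.
Two-sided p ≈ 0.0445, which is < 0.1, so reject H₀.
There is evidence of a linear association between weekly hours worked and job satisfaction score.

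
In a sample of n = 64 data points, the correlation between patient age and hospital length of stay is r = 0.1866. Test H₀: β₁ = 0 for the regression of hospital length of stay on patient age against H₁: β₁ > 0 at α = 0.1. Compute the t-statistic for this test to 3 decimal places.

t = r·√(n − 2)/√(1 − r²) = 0.1866·√62/√0.96518 = 1.496.
df = n − 2 = 62.
One-sided p ≈ 0.0699, which is < 0.1, so reject H₀.
There is evidence of a linear association between patient age and hospital length of stay.

t = 1.496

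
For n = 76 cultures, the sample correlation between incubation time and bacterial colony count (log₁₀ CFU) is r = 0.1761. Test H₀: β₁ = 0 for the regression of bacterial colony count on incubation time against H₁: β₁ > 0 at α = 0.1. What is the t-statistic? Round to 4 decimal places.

t = 1.5389

t = r·√(n − 2)/√(1 − r²) = 0.1761·√74/√0.968989 = 1.5389.
df = n − 2 = 74.
One-sided p ≈ 0.0640, which is < 0.1, so reject H₀.
There is evidence of a linear association between incubation time and bacterial colony count.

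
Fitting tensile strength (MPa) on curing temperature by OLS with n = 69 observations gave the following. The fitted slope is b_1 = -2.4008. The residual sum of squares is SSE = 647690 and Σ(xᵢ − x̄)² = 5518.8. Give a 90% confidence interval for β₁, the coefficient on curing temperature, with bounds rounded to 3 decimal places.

MSE = SSE/(n − 2) = 647690/67 = 9667.01.
SE(b_1) = √(MSE/Sₓₓ) = √(9667.01/5518.8) = 1.3235.
df = n − 2 = 67.
t* = t_{0.05, 67} = 1.667916.
Margin = t* × SE = 1.667916 × 1.3235 = 2.20749.
CI: -2.4008 ± 2.20749 → (-4.608, -0.193).
With 90% confidence, each one-unit increase in curing temperature is associated with a change of between -4.608 and -0.193 MPa in tensile strength.

(-4.608, -0.193)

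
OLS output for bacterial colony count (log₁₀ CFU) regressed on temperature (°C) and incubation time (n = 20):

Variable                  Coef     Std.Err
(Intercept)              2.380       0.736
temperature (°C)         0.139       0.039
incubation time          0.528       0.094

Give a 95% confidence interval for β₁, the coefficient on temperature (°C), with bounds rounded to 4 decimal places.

Read off: b = 0.139, SE = 0.039 for temperature (°C).
df = n − k − 1 = 20 − 2 − 1 = 17.
t* = t_{0.025, 17} = 2.109816.
Margin = t* × SE = 2.109816 × 0.039 = 0.082283.
CI: 0.139 ± 0.082283 → (0.0567, 0.2213).

(0.0567, 0.2213)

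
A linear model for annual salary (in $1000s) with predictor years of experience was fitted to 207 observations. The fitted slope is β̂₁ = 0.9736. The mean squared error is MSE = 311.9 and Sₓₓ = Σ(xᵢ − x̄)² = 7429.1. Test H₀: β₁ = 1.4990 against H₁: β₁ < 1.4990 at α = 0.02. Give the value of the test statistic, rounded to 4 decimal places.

t = -2.5642

SE(β̂₁) = √(MSE/Sₓₓ) = √(311.9/7429.1) = 0.204899.
t = (0.9736 − 1.4990) / 0.204899 = -2.5642.
df = n − 2 = 205.
One-sided p ≈ 0.0055, which is < 0.02, so reject H₀.
There is evidence that the true slope on years of experience is below 1.4990 $1000s per unit.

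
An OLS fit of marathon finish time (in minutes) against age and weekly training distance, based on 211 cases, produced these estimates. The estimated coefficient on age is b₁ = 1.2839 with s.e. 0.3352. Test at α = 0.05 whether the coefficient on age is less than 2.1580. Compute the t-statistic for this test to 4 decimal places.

H₀: β₁ = 2.1580 vs H₁: β₁ < 2.1580.
t = (b₁ − β₁⁰)/SE = (1.2839 − 2.1580) / 0.3352 = -2.6077.
df = n − k − 1 = 211 − 2 − 1 = 208.
One-sided p ≈ 0.0049, which is < 0.05, so reject H₀.
There is evidence that the true slope on age is below 2.1580 minutes per unit, holding the other predictors fixed.

t = -2.6077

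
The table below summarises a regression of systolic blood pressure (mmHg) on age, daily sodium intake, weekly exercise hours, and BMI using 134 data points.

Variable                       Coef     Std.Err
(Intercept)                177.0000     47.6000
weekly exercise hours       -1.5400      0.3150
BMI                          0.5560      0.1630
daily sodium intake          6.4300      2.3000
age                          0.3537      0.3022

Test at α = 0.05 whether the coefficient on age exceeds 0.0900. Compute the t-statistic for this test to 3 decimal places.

Read off: b = 0.3537, SE = 0.3022 for age.
H₀: β₁ = 0.0900 vs H₁: β₁ > 0.0900.
t = (0.3537 − 0.0900) / 0.3022 = 0.873.
df = n − k − 1 = 134 − 4 − 1 = 129.
One-sided p ≈ 0.1923, which is ≥ 0.05, so fail to reject H₀.
The data do not give significant evidence that the true slope on age exceeds 0.0900 mmHg per unit, holding the other predictors fixed.

t = 0.873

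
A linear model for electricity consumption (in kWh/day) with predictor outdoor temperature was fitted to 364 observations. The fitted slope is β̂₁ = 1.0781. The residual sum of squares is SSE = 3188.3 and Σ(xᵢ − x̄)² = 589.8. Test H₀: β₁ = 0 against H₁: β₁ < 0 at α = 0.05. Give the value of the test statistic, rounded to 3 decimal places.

MSE = SSE/(n − 2) = 3188.3/362 = 8.80746.
SE(β̂₁) = √(MSE/Sₓₓ) = √(8.80746/589.8) = 0.1222.
t = 1.0781 / 0.1222 = 8.822.
df = n − 2 = 362.
One-sided p ≈ 1.0000, which is ≥ 0.05, so fail to reject H₀.
The data do not give significant evidence that the true slope on outdoor temperature is negative.

t = 8.822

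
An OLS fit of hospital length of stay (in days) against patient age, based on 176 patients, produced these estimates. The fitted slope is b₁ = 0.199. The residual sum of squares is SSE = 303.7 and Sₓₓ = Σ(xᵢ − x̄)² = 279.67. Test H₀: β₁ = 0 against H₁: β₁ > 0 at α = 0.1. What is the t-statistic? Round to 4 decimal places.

t = 2.5190

MSE = SSE/(n − 2) = 303.7/174 = 1.7454.
SE(b₁) = √(MSE/Sₓₓ) = √(1.7454/279.67) = 0.0789996.
t = 0.199 / 0.0789996 = 2.5190.
df = n − 2 = 174.
One-sided p ≈ 0.0063, which is < 0.1, so reject H₀.
There is evidence that the true slope on patient age is positive.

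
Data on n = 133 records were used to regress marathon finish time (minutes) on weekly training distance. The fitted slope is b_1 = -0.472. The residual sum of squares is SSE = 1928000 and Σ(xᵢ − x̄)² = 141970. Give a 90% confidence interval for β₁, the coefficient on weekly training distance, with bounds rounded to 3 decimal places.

(-1.005, 0.061)

MSE = SSE/(n − 2) = 1928000/131 = 14717.6.
SE(b_1) = √(MSE/Sₓₓ) = √(14717.6/141970) = 0.321973.
df = n − 2 = 131.
t* = t_{0.05, 131} = 1.656569.
Margin = t* × SE = 1.656569 × 0.321973 = 0.53337.
CI: -0.472 ± 0.53337 → (-1.005, 0.061).
With 90% confidence, each one-unit increase in weekly training distance is associated with a change of between -1.005 and 0.061 minutes in marathon finish time.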